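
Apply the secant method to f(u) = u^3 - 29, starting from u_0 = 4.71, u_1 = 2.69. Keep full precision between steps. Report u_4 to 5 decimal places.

3.07117

f(u_0) = 75.487111, f(u_1) = -9.534891
u_2 = 2.690000 - (-9.534891)·(2.690000 - 4.710000)/(-9.534891 - (75.487111)) = 2.916535; f(u_2) = -4.191433
u_3 = 2.916535 - (-4.191433)·(2.916535 - 2.690000)/(-4.191433 - (-9.534891)) = 3.094230; f(u_3) = 0.624975
u_4 = 3.094230 - (0.624975)·(3.094230 - 2.916535)/(0.624975 - (-4.191433)) = 3.071173; f(u_4) = -0.032382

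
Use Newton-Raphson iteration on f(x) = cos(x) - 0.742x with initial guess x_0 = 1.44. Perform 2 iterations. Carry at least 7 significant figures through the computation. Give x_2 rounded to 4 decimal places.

0.8697

f'(x) = -sin(x) - 0.742
x_0 = 1.440000: f = -0.938056, f' = -1.733458 → x_1 = 1.440000 - (-0.938056)/(-1.733458) = 0.898853
x_1 = 0.898853: f = -0.044440, f' = -1.524613 → x_2 = 0.898853 - (-0.044440)/(-1.524613) = 0.869704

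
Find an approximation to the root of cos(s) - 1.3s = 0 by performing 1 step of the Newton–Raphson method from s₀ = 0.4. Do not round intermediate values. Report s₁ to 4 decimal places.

f'(s) = -sin(s) - 1.3
s_0 = 0.400000: f = 0.401061, f' = -1.689418 → s_1 = 0.400000 - (0.401061)/(-1.689418) = 0.637396

0.6374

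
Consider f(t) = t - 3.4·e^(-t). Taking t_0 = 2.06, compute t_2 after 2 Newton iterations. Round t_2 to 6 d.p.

1.105239

f'(t) = 1 + 3.4·e^(-t)
t_0 = 2.060000: f = 1.626657, f' = 1.433343 → t_1 = 2.060000 - (1.626657)/(1.433343) = 0.925131
t_1 = 0.925131: f = -0.422898, f' = 2.348030 → t_2 = 0.925131 - (-0.422898)/(2.348030) = 1.105239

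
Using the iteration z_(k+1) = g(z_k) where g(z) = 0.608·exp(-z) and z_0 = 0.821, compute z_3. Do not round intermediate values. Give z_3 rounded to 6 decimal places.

z_1 = g(0.821000) = 0.267515
z_2 = g(0.267515) = 0.465290
z_3 = g(0.465290) = 0.381796

0.381796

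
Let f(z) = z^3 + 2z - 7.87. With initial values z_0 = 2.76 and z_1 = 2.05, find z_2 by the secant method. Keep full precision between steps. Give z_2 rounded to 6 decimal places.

f(z_0) = 18.674576, f(z_1) = 4.845125
z_2 = 2.050000 - (4.845125)·(2.050000 - 2.760000)/(4.845125 - (18.674576)) = 1.801253; f(z_2) = 1.576690

1.801253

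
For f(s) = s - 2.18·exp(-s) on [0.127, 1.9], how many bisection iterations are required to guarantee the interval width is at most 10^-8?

Initial width b − a = 1.9 − 0.127 = 1.773000.
After n steps the width is (b−a)/2^n; need (b−a)/2^n ≤ 10^-8.
So n ≥ log₂(1.773000/10^-8) = log₂(177300000.0000) ≈ 27.4016.
Hence n = 28.

28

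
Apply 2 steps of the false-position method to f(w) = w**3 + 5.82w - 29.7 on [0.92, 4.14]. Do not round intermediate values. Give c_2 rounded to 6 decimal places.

f(0.920000) = -23.566912, f(4.140000) = 65.352744
step 1: c = 1.773416, f(c) = -13.801318 < 0 → new bracket [1.773416, 4.140000]
step 2: c = 2.186054, f(c) = -6.530380 < 0 → new bracket [2.186054, 4.140000]

2.186054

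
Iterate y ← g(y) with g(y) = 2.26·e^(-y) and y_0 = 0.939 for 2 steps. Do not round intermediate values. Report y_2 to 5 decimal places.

0.93395

y_1 = g(0.939000) = 0.883702
y_2 = g(0.883702) = 0.933945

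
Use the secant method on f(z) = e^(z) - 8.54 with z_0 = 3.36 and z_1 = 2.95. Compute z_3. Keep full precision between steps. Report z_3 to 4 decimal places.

2.2641

f(z_0) = 20.249191, f(z_1) = 10.565954
z_2 = 2.950000 - (10.565954)·(2.950000 - 3.360000)/(10.565954 - (20.249191)) = 2.502625; f(z_2) = 3.674511
z_3 = 2.502625 - (3.674511)·(2.502625 - 2.950000)/(3.674511 - (10.565954)) = 2.264085; f(z_3) = 1.082312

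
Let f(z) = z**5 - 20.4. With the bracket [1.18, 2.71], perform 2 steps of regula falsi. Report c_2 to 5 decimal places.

f(1.180000) = -18.112242, f(2.710000) = 125.766031
step 1: c = 1.372605, f(c) = -15.527762 < 0 → new bracket [1.372605, 2.710000]
step 2: c = 1.519581, f(c) = -12.297495 < 0 → new bracket [1.519581, 2.710000]

1.51958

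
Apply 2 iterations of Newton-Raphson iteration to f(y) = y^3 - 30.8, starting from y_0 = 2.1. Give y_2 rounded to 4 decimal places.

3.2241

Newton update: y ← y − f(y)/f'(y).
f'(y) = 3y^2
y_0 = 2.100000: f = -21.539000, f' = 13.230000 → y_1 = 2.100000 - (-21.539000)/(13.230000) = 3.728042
y_1 = 3.728042: f = 21.013449, f' = 41.694899 → y_2 = 3.728042 - (21.013449)/(41.694899) = 3.224061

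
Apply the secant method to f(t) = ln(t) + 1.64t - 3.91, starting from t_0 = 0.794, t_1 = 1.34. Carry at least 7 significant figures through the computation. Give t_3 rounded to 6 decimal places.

1.966557

f(t_0) = -2.838512, f(t_1) = -1.419730
t_2 = 1.340000 - (-1.419730)·(1.340000 - 0.794000)/(-1.419730 - (-2.838512)) = 1.886365; f(t_2) = -0.181709
t_3 = 1.886365 - (-0.181709)·(1.886365 - 1.340000)/(-0.181709 - (-1.419730)) = 1.966557; f(t_3) = -0.008561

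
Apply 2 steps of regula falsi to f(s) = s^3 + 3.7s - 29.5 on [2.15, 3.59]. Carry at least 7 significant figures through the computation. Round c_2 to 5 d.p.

2.65834

f(2.150000) = -11.606625, f(3.590000) = 30.051279
step 1: c = 2.551209, f(c) = -3.455548 < 0 → new bracket [2.551209, 3.590000]
step 2: c = 2.658339, f(c) = -0.878273 < 0 → new bracket [2.658339, 3.590000]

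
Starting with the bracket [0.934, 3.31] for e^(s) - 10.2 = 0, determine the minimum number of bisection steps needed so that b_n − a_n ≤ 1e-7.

25

Initial width b − a = 3.31 − 0.934 = 2.376000.
After n steps the width is (b−a)/2^n; need (b−a)/2^n ≤ 1e-7.
So n ≥ log₂(2.376000/1e-7) = log₂(23760000.0000) ≈ 24.5020.
Hence n = 25.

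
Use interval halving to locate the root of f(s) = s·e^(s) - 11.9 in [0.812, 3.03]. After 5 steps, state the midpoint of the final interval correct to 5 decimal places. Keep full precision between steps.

1.88634

f(0.812000) = -10.071044, f(3.030000) = 50.812615 (opposite signs)
step 1: m = 1.921000, f(m) = 1.216171 > 0 → root in [0.812000, 1.921000]
step 2: m = 1.366500, f(m) = -6.541132 < 0 → root in [1.366500, 1.921000]
step 3: m = 1.643750, f(m) = -3.394354 < 0 → root in [1.643750, 1.921000]
step 4: m = 1.782375, f(m) = -1.305640 < 0 → root in [1.782375, 1.921000]
step 5: m = 1.851687, f(m) = -0.103712 < 0 → root in [1.851687, 1.921000]
Midpoint of [1.851687, 1.921000] = 1.886344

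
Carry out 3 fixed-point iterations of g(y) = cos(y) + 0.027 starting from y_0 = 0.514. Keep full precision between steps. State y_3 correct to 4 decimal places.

0.8229

y_1 = g(0.514000) = 0.897785
y_2 = g(0.897785) = 0.650344
y_3 = g(0.650344) = 0.822876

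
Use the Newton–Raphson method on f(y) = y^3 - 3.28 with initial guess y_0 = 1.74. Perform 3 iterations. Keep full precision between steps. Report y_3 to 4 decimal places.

1.4858

f'(y) = 3y^2
y_0 = 1.740000: f = 1.988024, f' = 9.082800 → y_1 = 1.740000 - (1.988024)/(9.082800) = 1.521122
y_1 = 1.521122: f = 0.239591, f' = 6.941438 → y_2 = 1.521122 - (0.239591)/(6.941438) = 1.486606
y_2 = 1.486606: f = 0.005395, f' = 6.629992 → y_3 = 1.486606 - (0.005395)/(6.629992) = 1.485792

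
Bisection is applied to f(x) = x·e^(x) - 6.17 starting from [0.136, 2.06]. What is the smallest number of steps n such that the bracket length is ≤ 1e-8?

Initial width b − a = 2.06 − 0.136 = 1.924000.
After n steps the width is (b−a)/2^n; need (b−a)/2^n ≤ 1e-8.
So n ≥ log₂(1.924000/1e-8) = log₂(192400000.0000) ≈ 27.5195.
Hence n = 28.

28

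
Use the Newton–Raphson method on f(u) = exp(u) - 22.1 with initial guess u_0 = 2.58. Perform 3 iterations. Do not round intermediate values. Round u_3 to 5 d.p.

Newton update: u ← u − f(u)/f'(u).
f'(u) = exp(u)
u_0 = 2.580000: f = -8.902862, f' = 13.197138 → u_1 = 2.580000 - (-8.902862)/(13.197138) = 3.254605
u_1 = 3.254605: f = 3.809391, f' = 25.909391 → u_2 = 3.254605 - (3.809391)/(25.909391) = 3.107578
u_2 = 3.107578: f = 0.266808, f' = 22.366808 → u_3 = 3.107578 - (0.266808)/(22.366808) = 3.095649

3.09565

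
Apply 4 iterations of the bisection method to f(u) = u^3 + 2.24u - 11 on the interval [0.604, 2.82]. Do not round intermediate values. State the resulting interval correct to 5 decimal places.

f(0.604000) = -9.426691, f(2.820000) = 17.742568 (opposite signs)
step 1: m = 1.712000, f(m) = -2.147344 < 0 → root in [1.712000, 2.820000]
step 2: m = 2.266000, f(m) = 5.711197 > 0 → root in [1.712000, 2.266000]
step 3: m = 1.989000, f(m) = 1.324085 > 0 → root in [1.712000, 1.989000]
step 4: m = 1.850500, f(m) = -0.518120 < 0 → root in [1.850500, 1.989000]

[1.85050, 1.98900]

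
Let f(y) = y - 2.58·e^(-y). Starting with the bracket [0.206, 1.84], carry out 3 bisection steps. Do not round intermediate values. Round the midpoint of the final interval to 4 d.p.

f(0.206000) = -1.893689, f(1.840000) = 1.430251 (opposite signs)
step 1: m = 1.023000, f(m) = 0.095452 > 0 → root in [0.206000, 1.023000]
step 2: m = 0.614500, f(m) = -0.781051 < 0 → root in [0.614500, 1.023000]
step 3: m = 0.818750, f(m) = -0.318985 < 0 → root in [0.818750, 1.023000]
Midpoint of [0.818750, 1.023000] = 0.920875

0.9209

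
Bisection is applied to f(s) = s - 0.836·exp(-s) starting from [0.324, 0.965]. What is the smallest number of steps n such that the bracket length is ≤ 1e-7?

23

Initial width b − a = 0.965 − 0.324 = 0.641000.
After n steps the width is (b−a)/2^n; need (b−a)/2^n ≤ 1e-7.
So n ≥ log₂(0.641000/1e-7) = log₂(6410000.0000) ≈ 22.6119.
Hence n = 23.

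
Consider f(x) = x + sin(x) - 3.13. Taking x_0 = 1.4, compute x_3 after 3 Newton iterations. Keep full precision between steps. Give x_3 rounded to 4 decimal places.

f'(x) = 1 + cos(x)
x_0 = 1.400000: f = -0.744550, f' = 1.169967 → x_1 = 1.400000 - (-0.744550)/(1.169967) = 2.036386
x_1 = 2.036386: f = -0.200057, f' = 0.551051 → x_2 = 2.036386 - (-0.200057)/(0.551051) = 2.399433
x_2 = 2.399433: f = -0.054686, f' = 0.262990 → x_3 = 2.399433 - (-0.054686)/(0.262990) = 2.607372

2.6074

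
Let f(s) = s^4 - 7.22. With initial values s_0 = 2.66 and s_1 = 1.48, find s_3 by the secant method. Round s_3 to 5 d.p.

f(s_0) = 42.844115, f(s_1) = -2.422148
s_2 = 1.480000 - (-2.422148)·(1.480000 - 2.660000)/(-2.422148 - (42.844115)) = 1.543140; f(s_2) = -1.549493
s_3 = 1.543140 - (-1.549493)·(1.543140 - 1.480000)/(-1.549493 - (-2.422148)) = 1.655253; f(s_3) = 0.286852

1.65525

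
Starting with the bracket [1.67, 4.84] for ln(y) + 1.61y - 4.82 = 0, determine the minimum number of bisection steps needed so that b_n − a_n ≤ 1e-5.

19

Initial width b − a = 4.84 − 1.67 = 3.170000.
After n steps the width is (b−a)/2^n; need (b−a)/2^n ≤ 1e-5.
So n ≥ log₂(3.170000/1e-5) = log₂(317000.0000) ≈ 18.2741.
Hence n = 19.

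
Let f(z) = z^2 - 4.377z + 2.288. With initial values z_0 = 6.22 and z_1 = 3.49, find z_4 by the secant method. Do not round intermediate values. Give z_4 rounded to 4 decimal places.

f(z_0) = 13.751460, f(z_1) = -0.807630
z_2 = 3.490000 - (-0.807630)·(3.490000 - 6.220000)/(-0.807630 - (13.751460)) = 3.641440; f(z_2) = -0.390497
z_3 = 3.641440 - (-0.390497)·(3.641440 - 3.490000)/(-0.390497 - (-0.807630)) = 3.783210; f(z_3) = 0.041568
z_4 = 3.783210 - (0.041568)·(3.783210 - 3.641440)/(0.041568 - (-0.390497)) = 3.769571; f(z_4) = -0.001748

3.7696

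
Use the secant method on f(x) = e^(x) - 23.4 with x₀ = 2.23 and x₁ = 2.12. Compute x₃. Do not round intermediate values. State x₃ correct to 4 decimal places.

2.8025

f(x_0) = -14.100134, f(x_1) = -15.068863
x_2 = 2.120000 - (-15.068863)·(2.120000 - 2.230000)/(-15.068863 - (-14.100134)) = 3.831083; f(x_2) = 22.712444
x_3 = 3.831083 - (22.712444)·(3.831083 - 2.120000)/(22.712444 - (-15.068863)) = 2.802456; f(x_3) = -6.914919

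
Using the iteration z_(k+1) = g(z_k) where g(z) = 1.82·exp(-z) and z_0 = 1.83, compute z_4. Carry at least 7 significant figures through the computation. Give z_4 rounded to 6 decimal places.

1.140346

z_1 = g(1.830000) = 0.291953
z_2 = g(0.291953) = 1.359183
z_3 = g(1.359183) = 0.467504
z_4 = g(0.467504) = 1.140346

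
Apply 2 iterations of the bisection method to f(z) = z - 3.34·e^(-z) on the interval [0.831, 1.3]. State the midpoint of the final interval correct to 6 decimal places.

f(0.831000) = -0.623949, f(1.300000) = 0.389744 (opposite signs)
step 1: m = 1.065500, f(m) = -0.085315 < 0 → root in [1.065500, 1.300000]
step 2: m = 1.182750, f(m) = 0.159257 > 0 → root in [1.065500, 1.182750]
Midpoint of [1.065500, 1.182750] = 1.124125

1.124125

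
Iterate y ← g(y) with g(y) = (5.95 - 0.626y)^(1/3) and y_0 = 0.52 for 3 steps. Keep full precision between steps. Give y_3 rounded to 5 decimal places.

y_1 = g(0.520000) = 1.778392
y_2 = g(1.778392) = 1.691157
y_3 = g(1.691157) = 1.697498

1.69750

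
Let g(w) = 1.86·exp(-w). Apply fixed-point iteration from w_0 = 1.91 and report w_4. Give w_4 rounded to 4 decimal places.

1.1823

w_1 = g(1.910000) = 0.275430
w_2 = g(0.275430) = 1.412197
w_3 = g(1.412197) = 0.453110
w_4 = g(0.453110) = 1.182306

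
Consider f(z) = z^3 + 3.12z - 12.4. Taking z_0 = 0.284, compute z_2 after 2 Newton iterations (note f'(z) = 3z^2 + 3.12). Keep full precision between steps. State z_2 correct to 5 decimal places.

z_0 = 0.284000: f = -11.491014, f' = 3.361968 → z_1 = 0.284000 - (-11.491014)/(3.361968) = 3.701943
z_1 = 3.701943: f = 49.882886, f' = 44.233137 → z_2 = 3.701943 - (49.882886)/(44.233137) = 2.574216

2.57422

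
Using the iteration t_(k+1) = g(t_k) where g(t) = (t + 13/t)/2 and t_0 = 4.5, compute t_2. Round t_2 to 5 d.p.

t_1 = g(4.500000) = 3.694444
t_2 = g(3.694444) = 3.606621

3.60662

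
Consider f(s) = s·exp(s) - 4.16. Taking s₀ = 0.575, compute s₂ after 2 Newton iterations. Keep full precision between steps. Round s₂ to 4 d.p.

f'(s) = (s + 1)·exp(s)
s_0 = 0.575000: f = -3.138150, f' = 2.798981 → s_1 = 0.575000 - (-3.138150)/(2.798981) = 1.696176
s_1 = 1.696176: f = 5.089342, f' = 14.702397 → s_2 = 1.696176 - (5.089342)/(14.702397) = 1.350019

1.3500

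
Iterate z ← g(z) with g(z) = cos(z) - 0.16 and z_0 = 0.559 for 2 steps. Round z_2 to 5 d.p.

z_1 = g(0.559000) = 0.687786
z_2 = g(0.687786) = 0.612653

0.61265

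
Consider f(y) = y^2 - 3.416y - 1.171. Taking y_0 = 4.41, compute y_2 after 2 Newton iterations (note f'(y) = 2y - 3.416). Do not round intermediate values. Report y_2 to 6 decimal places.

3.731683

Newton update: y ← y − f(y)/f'(y).
y_0 = 4.410000: f = 3.212540, f' = 5.404000 → y_1 = 4.410000 - (3.212540)/(5.404000) = 3.815526
y_1 = 3.815526: f = 0.353400, f' = 4.215051 → y_2 = 3.815526 - (0.353400)/(4.215051) = 3.731683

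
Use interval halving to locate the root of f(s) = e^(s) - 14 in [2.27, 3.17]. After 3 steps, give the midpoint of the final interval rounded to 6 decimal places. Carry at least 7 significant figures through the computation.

2.663750

f(2.270000) = -4.320599, f(3.170000) = 9.807484 (opposite signs)
step 1: m = 2.720000, f(m) = 1.180322 > 0 → root in [2.270000, 2.720000]
step 2: m = 2.495000, f(m) = -1.878266 < 0 → root in [2.495000, 2.720000]
step 3: m = 2.607500, f(m) = -0.434904 < 0 → root in [2.607500, 2.720000]
Midpoint of [2.607500, 2.720000] = 2.663750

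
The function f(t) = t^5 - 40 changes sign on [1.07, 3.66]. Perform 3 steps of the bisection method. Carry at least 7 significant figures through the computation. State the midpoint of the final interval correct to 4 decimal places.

f(1.070000) = -38.597448, f(3.660000) = 616.758084 (opposite signs)
step 1: m = 2.365000, f(m) = 33.987052 > 0 → root in [1.070000, 2.365000]
step 2: m = 1.717500, f(m) = -25.055420 < 0 → root in [1.717500, 2.365000]
step 3: m = 2.041250, f(m) = -4.561038 < 0 → root in [2.041250, 2.365000]
Midpoint of [2.041250, 2.365000] = 2.203125

2.2031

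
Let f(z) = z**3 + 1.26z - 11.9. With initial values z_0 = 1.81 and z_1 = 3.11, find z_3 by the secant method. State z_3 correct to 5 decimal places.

2.06383

f(z_0) = -3.689659, f(z_1) = 22.098831
z_2 = 3.110000 - (22.098831)·(3.110000 - 1.810000)/(22.098831 - (-3.689659)) = 1.995996; f(z_2) = -1.432997
z_3 = 1.995996 - (-1.432997)·(1.995996 - 3.110000)/(-1.432997 - (22.098831)) = 2.063835; f(z_3) = -0.508845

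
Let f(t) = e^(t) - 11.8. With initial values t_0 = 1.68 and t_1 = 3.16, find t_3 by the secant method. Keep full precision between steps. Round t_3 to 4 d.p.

f(t_0) = -6.434444, f(t_1) = 11.770596
t_2 = 3.160000 - (11.770596)·(3.160000 - 1.680000)/(11.770596 - (-6.434444)) = 2.203096; f(t_2) = -2.747005
t_3 = 2.203096 - (-2.747005)·(2.203096 - 3.160000)/(-2.747005 - (11.770596)) = 2.384160; f(t_3) = -0.950054

2.3842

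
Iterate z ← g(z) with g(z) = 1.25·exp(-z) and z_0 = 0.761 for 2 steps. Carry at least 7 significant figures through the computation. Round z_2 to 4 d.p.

0.6971

z_1 = g(0.761000) = 0.583999
z_2 = g(0.583999) = 0.697080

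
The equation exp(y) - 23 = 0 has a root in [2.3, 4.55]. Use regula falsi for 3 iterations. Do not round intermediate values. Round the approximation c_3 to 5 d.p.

f(2.300000) = -13.025818, f(4.550000) = 71.632408
step 1: c = 2.646193, f(c) = -8.899743 < 0 → new bracket [2.646193, 4.550000]
step 2: c = 2.856586, f(c) = -5.597986 < 0 → new bracket [2.856586, 4.550000]
step 3: c = 2.979332, f(c) = -3.325335 < 0 → new bracket [2.979332, 4.550000]

2.97933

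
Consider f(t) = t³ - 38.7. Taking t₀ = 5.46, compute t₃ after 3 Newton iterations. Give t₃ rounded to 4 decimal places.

3.3859

f'(t) = 3t²
t_0 = 5.460000: f = 124.071336, f' = 89.434800 → t_1 = 5.460000 - (124.071336)/(89.434800) = 4.072717
t_1 = 4.072717: f = 28.854277, f' = 49.761083 → t_2 = 4.072717 - (28.854277)/(49.761083) = 3.492861
t_2 = 3.492861: f = 3.913183, f' = 36.600238 → t_3 = 3.492861 - (3.913183)/(36.600238) = 3.385944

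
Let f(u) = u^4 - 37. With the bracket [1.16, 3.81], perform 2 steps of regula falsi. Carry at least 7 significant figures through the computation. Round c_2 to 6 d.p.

f(1.160000) = -35.189361, f(3.810000) = 173.717159
step 1: c = 1.606381, f(c) = -30.341234 < 0 → new bracket [1.606381, 3.810000]
step 2: c = 1.934034, f(c) = -23.008740 < 0 → new bracket [1.934034, 3.810000]

1.934034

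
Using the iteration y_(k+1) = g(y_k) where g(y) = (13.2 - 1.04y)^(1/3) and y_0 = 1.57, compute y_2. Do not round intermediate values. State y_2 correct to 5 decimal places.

y_1 = g(1.570000) = 2.261567
y_2 = g(2.261567) = 2.213687

2.21369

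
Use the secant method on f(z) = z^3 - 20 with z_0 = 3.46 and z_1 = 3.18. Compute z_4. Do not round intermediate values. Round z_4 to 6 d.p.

2.714937

Secant update: z_(k+1) = z_k − f(z_k)·(z_k − z_(k-1))/(f(z_k) − f(z_(k-1))).
f(z_0) = 21.421736, f(z_1) = 12.157432
z_2 = 3.180000 - (12.157432)·(3.180000 - 3.460000)/(12.157432 - (21.421736)) = 2.812559; f(z_2) = 2.248725
z_3 = 2.812559 - (2.248725)·(2.812559 - 3.180000)/(2.248725 - (12.157432)) = 2.729171; f(z_3) = 0.327885
z_4 = 2.729171 - (0.327885)·(2.729171 - 2.812559)/(0.327885 - (2.248725)) = 2.714937; f(z_4) = 0.011473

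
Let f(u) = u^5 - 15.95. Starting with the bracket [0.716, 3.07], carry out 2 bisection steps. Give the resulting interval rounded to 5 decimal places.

[1.30450, 1.89300]

f(0.716000) = -15.761824, f(3.070000) = 256.754232 (opposite signs)
step 1: m = 1.893000, f(m) = 8.358215 > 0 → root in [0.716000, 1.893000]
step 2: m = 1.304500, f(m) = -12.172361 < 0 → root in [1.304500, 1.893000]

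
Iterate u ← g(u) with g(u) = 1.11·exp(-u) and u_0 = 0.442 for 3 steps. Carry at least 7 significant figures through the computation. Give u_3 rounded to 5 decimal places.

u_1 = g(0.442000) = 0.713452
u_2 = g(0.713452) = 0.543844
u_3 = g(0.543844) = 0.644369

0.64437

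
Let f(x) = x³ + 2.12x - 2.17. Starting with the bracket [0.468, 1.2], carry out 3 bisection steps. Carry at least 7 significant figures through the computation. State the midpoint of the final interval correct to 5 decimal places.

f(0.468000) = -1.075337, f(1.200000) = 2.102000 (opposite signs)
step 1: m = 0.834000, f(m) = 0.178174 > 0 → root in [0.468000, 0.834000]
step 2: m = 0.651000, f(m) = -0.513986 < 0 → root in [0.651000, 0.834000]
step 3: m = 0.742500, f(m) = -0.186555 < 0 → root in [0.742500, 0.834000]
Midpoint of [0.742500, 0.834000] = 0.788250

0.78825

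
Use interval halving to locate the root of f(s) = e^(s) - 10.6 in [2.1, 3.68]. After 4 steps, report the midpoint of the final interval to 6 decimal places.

2.346875

f(2.100000) = -2.433830, f(3.680000) = 29.046394 (opposite signs)
step 1: m = 2.890000, f(m) = 7.393310 > 0 → root in [2.100000, 2.890000]
step 2: m = 2.495000, f(m) = 1.521734 > 0 → root in [2.100000, 2.495000]
step 3: m = 2.297500, f(m) = -0.650722 < 0 → root in [2.297500, 2.495000]
step 4: m = 2.396250, f(m) = 0.381917 > 0 → root in [2.297500, 2.396250]
Midpoint of [2.297500, 2.396250] = 2.346875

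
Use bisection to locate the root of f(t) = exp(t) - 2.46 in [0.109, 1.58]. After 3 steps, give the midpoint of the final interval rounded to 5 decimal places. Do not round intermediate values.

0.93644

f(0.109000) = -1.344838, f(1.580000) = 2.394956 (opposite signs)
step 1: m = 0.844500, f(m) = -0.133186 < 0 → root in [0.844500, 1.580000]
step 2: m = 1.212250, f(m) = 0.901038 > 0 → root in [0.844500, 1.212250]
step 3: m = 1.028375, f(m) = 0.336518 > 0 → root in [0.844500, 1.028375]
Midpoint of [0.844500, 1.028375] = 0.936438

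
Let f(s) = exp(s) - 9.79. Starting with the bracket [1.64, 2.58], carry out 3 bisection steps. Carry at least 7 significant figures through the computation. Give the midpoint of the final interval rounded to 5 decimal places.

f(1.640000) = -4.634830, f(2.580000) = 3.407138 (opposite signs)
step 1: m = 2.110000, f(m) = -1.541759 < 0 → root in [2.110000, 2.580000]
step 2: m = 2.345000, f(m) = 0.643273 > 0 → root in [2.110000, 2.345000]
step 3: m = 2.227500, f(m) = -0.513355 < 0 → root in [2.227500, 2.345000]
Midpoint of [2.227500, 2.345000] = 2.286250

2.28625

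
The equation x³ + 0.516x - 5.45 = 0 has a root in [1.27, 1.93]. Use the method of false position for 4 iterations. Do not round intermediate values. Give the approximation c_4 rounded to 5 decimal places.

False-position update: c = (a·f(b) − b·f(a))/(f(b) − f(a)); replace the endpoint whose sign matches f(c).
f(1.270000) = -2.746297, f(1.930000) = 2.734937
step 1: c = 1.600684, f(c) = -0.522792 < 0 → new bracket [1.600684, 1.930000]
step 2: c = 1.653532, f(c) = -0.075745 < 0 → new bracket [1.653532, 1.930000]
step 3: c = 1.660982, f(c) = -0.010512 < 0 → new bracket [1.660982, 1.930000]
step 4: c = 1.662012, f(c) = -0.001450 < 0 → new bracket [1.662012, 1.930000]

1.66201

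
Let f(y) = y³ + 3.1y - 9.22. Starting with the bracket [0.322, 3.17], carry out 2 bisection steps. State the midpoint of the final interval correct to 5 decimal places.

f(0.322000) = -8.188414, f(3.170000) = 32.462013 (opposite signs)
step 1: m = 1.746000, f(m) = 1.515309 > 0 → root in [0.322000, 1.746000]
step 2: m = 1.034000, f(m) = -4.909093 < 0 → root in [1.034000, 1.746000]
Midpoint of [1.034000, 1.746000] = 1.390000

1.39000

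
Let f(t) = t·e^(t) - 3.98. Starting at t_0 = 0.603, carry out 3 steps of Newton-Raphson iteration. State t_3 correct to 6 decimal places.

f'(t) = (t + 1)·e^(t)
t_0 = 0.603000: f = -2.877961, f' = 2.929632 → t_1 = 0.603000 - (-2.877961)/(2.929632) = 1.585363
t_1 = 1.585363: f = 3.758252, f' = 12.619313 → t_2 = 1.585363 - (3.758252)/(12.619313) = 1.287545
t_2 = 1.287545: f = 0.685909, f' = 8.289788 → t_3 = 1.287545 - (0.685909)/(8.289788) = 1.204804

1.204804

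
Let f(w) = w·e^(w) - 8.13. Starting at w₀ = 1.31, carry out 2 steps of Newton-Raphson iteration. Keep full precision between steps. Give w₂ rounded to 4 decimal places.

f'(w) = (w + 1)·e^(w)
w_0 = 1.310000: f = -3.274912, f' = 8.561261 → w_1 = 1.310000 - (-3.274912)/(8.561261) = 1.692527
w_1 = 1.692527: f = 1.065824, f' = 14.629016 → w_2 = 1.692527 - (1.065824)/(14.629016) = 1.619670

1.6197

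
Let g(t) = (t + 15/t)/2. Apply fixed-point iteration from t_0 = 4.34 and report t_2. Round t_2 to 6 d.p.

t_1 = g(4.340000) = 3.898111
t_2 = g(3.898111) = 3.873064

3.873064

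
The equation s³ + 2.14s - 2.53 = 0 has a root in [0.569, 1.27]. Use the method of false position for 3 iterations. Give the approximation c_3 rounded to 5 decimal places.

f(0.569000) = -1.128120, f(1.270000) = 2.236183
step 1: c = 0.804060, f(c) = -0.289478 < 0 → new bracket [0.804060, 1.270000]
step 2: c = 0.857463, f(c) = -0.064584 < 0 → new bracket [0.857463, 1.270000]
step 3: c = 0.869044, f(c) = -0.013913 < 0 → new bracket [0.869044, 1.270000]

0.86904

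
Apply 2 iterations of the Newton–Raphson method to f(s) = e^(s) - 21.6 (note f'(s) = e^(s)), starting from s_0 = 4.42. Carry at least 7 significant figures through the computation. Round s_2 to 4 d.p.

Newton update: s ← s − f(s)/f'(s).
s_0 = 4.420000: f = 61.496285, f' = 83.096285 → s_1 = 4.420000 - (61.496285)/(83.096285) = 3.679939
s_1 = 3.679939: f = 18.043992, f' = 39.643992 → s_2 = 3.679939 - (18.043992)/(39.643992) = 3.224789

3.2248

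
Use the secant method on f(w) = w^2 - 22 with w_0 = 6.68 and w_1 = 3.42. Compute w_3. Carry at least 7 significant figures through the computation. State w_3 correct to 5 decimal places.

4.73086

f(w_0) = 22.622400, f(w_1) = -10.303600
w_2 = 3.420000 - (-10.303600)·(3.420000 - 6.680000)/(-10.303600 - (22.622400)) = 4.440158; f(w_2) = -2.284993
w_3 = 4.440158 - (-2.284993)·(4.440158 - 3.420000)/(-2.284993 - (-10.303600)) = 4.730864; f(w_3) = 0.381076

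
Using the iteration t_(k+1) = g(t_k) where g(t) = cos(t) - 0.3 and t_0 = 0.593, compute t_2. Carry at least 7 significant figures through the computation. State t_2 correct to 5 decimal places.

0.56318

t_1 = g(0.593000) = 0.529268
t_2 = g(0.529268) = 0.563177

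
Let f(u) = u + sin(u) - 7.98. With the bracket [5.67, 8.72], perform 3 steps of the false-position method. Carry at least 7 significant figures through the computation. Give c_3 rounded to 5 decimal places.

f(5.670000) = -2.885475, f(8.720000) = 1.387865
step 1: c = 7.729443, f(c) = 0.741698 > 0 → new bracket [5.670000, 7.729443]
step 2: c = 7.308320, f(c) = 0.183105 > 0 → new bracket [5.670000, 7.308320]
step 3: c = 7.210560, f(c) = 0.030608 > 0 → new bracket [5.670000, 7.210560]

7.21056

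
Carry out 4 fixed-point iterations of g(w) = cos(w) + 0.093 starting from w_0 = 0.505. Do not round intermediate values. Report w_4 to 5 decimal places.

0.72775

w_1 = g(0.505000) = 0.968174
w_2 = g(0.968174) = 0.659804
w_3 = g(0.659804) = 0.883112
w_4 = g(0.883112) = 0.727749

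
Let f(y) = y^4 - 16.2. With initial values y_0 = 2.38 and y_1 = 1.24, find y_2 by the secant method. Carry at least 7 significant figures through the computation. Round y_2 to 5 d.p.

f(y_0) = 15.885427, f(y_1) = -13.835786
y_2 = 1.240000 - (-13.835786)·(1.240000 - 2.380000)/(-13.835786 - (15.885427)) = 1.770692; f(y_2) = -6.369590

1.77069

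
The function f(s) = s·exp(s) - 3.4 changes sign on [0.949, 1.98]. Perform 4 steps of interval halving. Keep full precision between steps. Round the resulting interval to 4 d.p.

[1.0779, 1.1423]

f(0.949000) = -0.948614, f(1.980000) = 10.940631 (opposite signs)
step 1: m = 1.464500, f(m) = 2.934519 > 0 → root in [0.949000, 1.464500]
step 2: m = 1.206750, f(m) = 0.633687 > 0 → root in [0.949000, 1.206750]
step 3: m = 1.077875, f(m) = -0.232741 < 0 → root in [1.077875, 1.206750]
step 4: m = 1.142313, f(m) = 0.180016 > 0 → root in [1.077875, 1.142313]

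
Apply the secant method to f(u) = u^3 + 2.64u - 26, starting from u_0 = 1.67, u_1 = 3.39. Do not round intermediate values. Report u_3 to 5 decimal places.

f(u_0) = -16.933737, f(u_1) = 21.907819
u_2 = 3.390000 - (21.907819)·(3.390000 - 1.670000)/(21.907819 - (-16.933737)) = 2.419868; f(u_2) = -5.441386
u_3 = 2.419868 - (-5.441386)·(2.419868 - 3.390000)/(-5.441386 - (21.907819)) = 2.612885; f(u_3) = -1.263384

2.61288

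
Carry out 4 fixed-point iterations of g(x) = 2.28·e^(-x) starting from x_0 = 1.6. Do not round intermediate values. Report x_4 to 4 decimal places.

1.3276

x_1 = g(1.600000) = 0.460324
x_2 = g(0.460324) = 1.438860
x_3 = g(1.438860) = 0.540811
x_4 = g(0.540811) = 1.327589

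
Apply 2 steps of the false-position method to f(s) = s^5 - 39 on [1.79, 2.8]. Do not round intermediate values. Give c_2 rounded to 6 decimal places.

f(1.790000) = -20.623400, f(2.800000) = 133.103680
step 1: c = 1.925497, f(c) = -12.532386 < 0 → new bracket [1.925497, 2.800000]
step 2: c = 2.000751, f(c) = -6.939887 < 0 → new bracket [2.000751, 2.800000]

2.000751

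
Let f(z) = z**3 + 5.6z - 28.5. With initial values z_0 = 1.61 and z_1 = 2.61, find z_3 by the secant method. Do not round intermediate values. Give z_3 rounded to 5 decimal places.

Secant update: z_(k+1) = z_k − f(z_k)·(z_k − z_(k-1))/(f(z_k) − f(z_(k-1))).
f(z_0) = -15.310719, f(z_1) = 3.895581
z_2 = 2.610000 - (3.895581)·(2.610000 - 1.610000)/(3.895581 - (-15.310719)) = 2.407172; f(z_2) = -1.071541
z_3 = 2.407172 - (-1.071541)·(2.407172 - 2.610000)/(-1.071541 - (3.895581)) = 2.450927; f(z_3) = -0.051980

2.45093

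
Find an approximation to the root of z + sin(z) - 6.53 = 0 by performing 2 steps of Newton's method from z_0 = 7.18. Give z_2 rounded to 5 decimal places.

Newton update: z ← z − f(z)/f'(z).
f'(z) = 1 + cos(z)
z_0 = 7.180000: f = 1.431343, f' = 1.624102 → z_1 = 7.180000 - (1.431343)/(1.624102) = 6.298687
z_1 = 6.298687: f = -0.215813, f' = 1.999880 → z_2 = 6.298687 - (-0.215813)/(1.999880) = 6.406599

6.40660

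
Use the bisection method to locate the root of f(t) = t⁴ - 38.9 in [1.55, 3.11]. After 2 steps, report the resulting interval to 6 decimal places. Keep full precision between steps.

f(1.550000) = -33.127994, f(3.110000) = 54.649518 (opposite signs)
step 1: m = 2.330000, f(m) = -9.427045 < 0 → root in [2.330000, 3.110000]
step 2: m = 2.720000, f(m) = 15.836323 > 0 → root in [2.330000, 2.720000]

[2.330000, 2.720000]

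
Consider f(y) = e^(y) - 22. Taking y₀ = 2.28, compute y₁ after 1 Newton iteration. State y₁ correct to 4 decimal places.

3.5303

Newton update: y ← y − f(y)/f'(y).
f'(y) = e^(y)
y_0 = 2.280000: f = -12.223320, f' = 9.776680 → y_1 = 2.280000 - (-12.223320)/(9.776680) = 3.530253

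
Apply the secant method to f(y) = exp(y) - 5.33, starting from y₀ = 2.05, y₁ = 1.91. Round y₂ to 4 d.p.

1.7137

f(y_0) = 2.437901, f(y_1) = 1.423089
y_2 = 1.910000 - (1.423089)·(1.910000 - 2.050000)/(1.423089 - (2.437901)) = 1.713676; f(y_2) = 0.219321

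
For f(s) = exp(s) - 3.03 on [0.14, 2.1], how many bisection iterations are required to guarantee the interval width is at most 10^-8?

28

Initial width b − a = 2.1 − 0.14 = 1.960000.
After n steps the width is (b−a)/2^n; need (b−a)/2^n ≤ 10^-8.
So n ≥ log₂(1.960000/10^-8) = log₂(196000000.0000) ≈ 27.5463.
Hence n = 28.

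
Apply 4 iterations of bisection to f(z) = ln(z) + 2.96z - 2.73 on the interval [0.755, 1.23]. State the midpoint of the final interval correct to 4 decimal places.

f(0.755000) = -0.776238, f(1.230000) = 1.117814 (opposite signs)
step 1: m = 0.992500, f(m) = 0.200272 > 0 → root in [0.755000, 0.992500]
step 2: m = 0.873750, f(m) = -0.278661 < 0 → root in [0.873750, 0.992500]
step 3: m = 0.933125, f(m) = -0.037166 < 0 → root in [0.933125, 0.992500]
step 4: m = 0.962812, f(m) = 0.082028 > 0 → root in [0.933125, 0.962812]
Midpoint of [0.933125, 0.962812] = 0.947969

0.9480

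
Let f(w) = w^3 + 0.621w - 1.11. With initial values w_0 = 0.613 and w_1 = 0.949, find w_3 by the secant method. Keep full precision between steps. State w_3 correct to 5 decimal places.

f(w_0) = -0.498981, f(w_1) = 0.333999
w_2 = 0.949000 - (0.333999)·(0.949000 - 0.613000)/(0.333999 - (-0.498981)) = 0.814274; f(w_2) = -0.064437
w_3 = 0.814274 - (-0.064437)·(0.814274 - 0.949000)/(-0.064437 - (0.333999)) = 0.836063; f(w_3) = -0.006396

0.83606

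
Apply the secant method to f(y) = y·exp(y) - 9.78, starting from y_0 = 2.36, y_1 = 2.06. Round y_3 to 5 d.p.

1.75384

f(y_0) = 15.214645, f(y_1) = 6.382698
y_2 = 2.060000 - (6.382698)·(2.060000 - 2.360000)/(6.382698 - (15.214645)) = 1.843195; f(y_2) = 1.862890
y_3 = 1.843195 - (1.862890)·(1.843195 - 2.060000)/(1.862890 - (6.382698)) = 1.753837; f(y_3) = 0.351428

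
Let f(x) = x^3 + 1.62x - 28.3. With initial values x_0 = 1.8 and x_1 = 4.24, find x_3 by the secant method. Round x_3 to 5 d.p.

f(x_0) = -19.552000, f(x_1) = 54.793824
x_2 = 4.240000 - (54.793824)·(4.240000 - 1.800000)/(54.793824 - (-19.552000)) = 2.441689; f(x_2) = -9.787497
x_3 = 2.441689 - (-9.787497)·(2.441689 - 4.240000)/(-9.787497 - (54.793824)) = 2.714228; f(x_3) = -3.907134

2.71423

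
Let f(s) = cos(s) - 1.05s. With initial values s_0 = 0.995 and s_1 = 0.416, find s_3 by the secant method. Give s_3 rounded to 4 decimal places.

f(s_0) = -0.500247, f(s_1) = 0.477913
s_2 = 0.416000 - (0.477913)·(0.416000 - 0.995000)/(0.477913 - (-0.500247)) = 0.698890; f(s_2) = 0.031723
s_3 = 0.698890 - (0.031723)·(0.698890 - 0.416000)/(0.031723 - (0.477913)) = 0.719002; f(s_3) = -0.002489

0.7190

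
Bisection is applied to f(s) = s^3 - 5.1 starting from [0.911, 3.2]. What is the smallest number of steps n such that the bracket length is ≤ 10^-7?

25

Initial width b − a = 3.2 − 0.911 = 2.289000.
After n steps the width is (b−a)/2^n; need (b−a)/2^n ≤ 10^-7.
So n ≥ log₂(2.289000/10^-7) = log₂(22890000.0000) ≈ 24.4482.
Hence n = 25.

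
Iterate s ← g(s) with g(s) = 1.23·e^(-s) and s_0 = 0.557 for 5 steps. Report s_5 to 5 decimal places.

s_1 = g(0.557000) = 0.704698
s_2 = g(0.704698) = 0.607937
s_3 = g(0.607937) = 0.669702
s_4 = g(0.669702) = 0.629589
s_5 = g(0.629589) = 0.655357

0.65536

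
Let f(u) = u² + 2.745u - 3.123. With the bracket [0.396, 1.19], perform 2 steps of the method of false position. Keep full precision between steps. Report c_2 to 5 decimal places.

f(0.396000) = -1.879164, f(1.190000) = 1.559650
step 1: c = 0.829887, f(c) = -0.156248 < 0 → new bracket [0.829887, 1.190000]
step 2: c = 0.862678, f(c) = -0.010733 < 0 → new bracket [0.862678, 1.190000]

0.86268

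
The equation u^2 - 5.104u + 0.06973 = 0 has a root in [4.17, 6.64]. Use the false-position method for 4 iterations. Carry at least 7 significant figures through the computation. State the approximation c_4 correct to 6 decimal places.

f(4.170000) = -3.825050, f(6.640000) = 10.268770
step 1: c = 4.840356, f(c) = -1.206402 < 0 → new bracket [4.840356, 6.640000]
step 2: c = 5.029555, f(c) = -0.304695 < 0 → new bracket [5.029555, 6.640000]
step 3: c = 5.075963, f(c) = -0.072584 < 0 → new bracket [5.075963, 6.640000]
step 4: c = 5.086941, f(c) = -0.017049 < 0 → new bracket [5.086941, 6.640000]

5.086941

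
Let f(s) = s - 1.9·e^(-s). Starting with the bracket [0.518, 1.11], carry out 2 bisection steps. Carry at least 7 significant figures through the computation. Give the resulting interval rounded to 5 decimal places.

[0.81400, 0.96200]

f(0.518000) = -0.613850, f(1.110000) = 0.483838 (opposite signs)
step 1: m = 0.814000, f(m) = -0.027856 < 0 → root in [0.814000, 1.110000]
step 2: m = 0.962000, f(m) = 0.235957 > 0 → root in [0.814000, 0.962000]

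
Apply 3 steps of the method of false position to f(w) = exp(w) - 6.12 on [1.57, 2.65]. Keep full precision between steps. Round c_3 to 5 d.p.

f(1.570000) = -1.313352, f(2.650000) = 8.034039
step 1: c = 1.721745, f(c) = -0.525718 < 0 → new bracket [1.721745, 2.650000]
step 2: c = 1.778756, f(c) = -0.197516 < 0 → new bracket [1.778756, 2.650000]
step 3: c = 1.799661, f(c) = -0.072400 < 0 → new bracket [1.799661, 2.650000]

1.79966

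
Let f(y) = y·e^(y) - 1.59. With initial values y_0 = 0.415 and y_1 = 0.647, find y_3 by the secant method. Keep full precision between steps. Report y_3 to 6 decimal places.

0.747959

f(y_0) = -0.961536, f(y_1) = -0.354358
y_2 = 0.647000 - (-0.354358)·(0.647000 - 0.415000)/(-0.354358 - (-0.961536)) = 0.782398; f(y_2) = 0.120879
y_3 = 0.782398 - (0.120879)·(0.782398 - 0.647000)/(0.120879 - (-0.354358)) = 0.747959; f(y_3) = -0.009799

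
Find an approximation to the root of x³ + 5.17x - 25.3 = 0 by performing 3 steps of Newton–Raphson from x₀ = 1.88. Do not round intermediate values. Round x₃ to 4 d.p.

2.3579

f'(x) = 3x² + 5.17
x_0 = 1.880000: f = -8.935728, f' = 15.773200 → x_1 = 1.880000 - (-8.935728)/(15.773200) = 2.446513
x_1 = 2.446513: f = 1.991902, f' = 23.126282 → x_2 = 2.446513 - (1.991902)/(23.126282) = 2.360382
x_2 = 2.360382: f = 0.053810, f' = 21.884207 → x_3 = 2.360382 - (0.053810)/(21.884207) = 2.357923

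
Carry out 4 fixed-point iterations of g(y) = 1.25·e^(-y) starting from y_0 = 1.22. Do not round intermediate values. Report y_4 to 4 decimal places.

0.7382

y_1 = g(1.220000) = 0.369038
y_2 = g(0.369038) = 0.864249
y_3 = g(0.864249) = 0.526710
y_4 = g(0.526710) = 0.738181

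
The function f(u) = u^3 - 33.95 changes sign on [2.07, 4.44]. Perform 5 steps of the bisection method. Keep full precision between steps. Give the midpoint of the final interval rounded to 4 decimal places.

f(2.070000) = -25.080257, f(4.440000) = 53.578384 (opposite signs)
step 1: m = 3.255000, f(m) = 0.536806 > 0 → root in [2.070000, 3.255000]
step 2: m = 2.662500, f(m) = -15.075787 < 0 → root in [2.662500, 3.255000]
step 3: m = 2.958750, f(m) = -8.048506 < 0 → root in [2.958750, 3.255000]
step 4: m = 3.106875, f(m) = -3.960354 < 0 → root in [3.106875, 3.255000]
step 5: m = 3.180937, f(m) = -1.764118 < 0 → root in [3.180937, 3.255000]
Midpoint of [3.180937, 3.255000] = 3.217969

3.2180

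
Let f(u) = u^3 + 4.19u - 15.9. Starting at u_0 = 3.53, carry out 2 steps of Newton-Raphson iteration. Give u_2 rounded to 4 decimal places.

2.0550

f'(u) = 3u^2 + 4.19
u_0 = 3.530000: f = 42.877677, f' = 41.572700 → u_1 = 3.530000 - (42.877677)/(41.572700) = 2.498610
u_1 = 2.498610: f = 10.168122, f' = 22.919152 → u_2 = 2.498610 - (10.168122)/(22.919152) = 2.054958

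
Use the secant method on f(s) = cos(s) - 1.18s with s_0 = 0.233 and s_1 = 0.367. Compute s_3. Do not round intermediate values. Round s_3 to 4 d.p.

f(s_0) = 0.698038, f(s_1) = 0.500348
s_2 = 0.367000 - (0.500348)·(0.367000 - 0.233000)/(0.500348 - (0.698038)) = 0.706150; f(s_2) = -0.072392
s_3 = 0.706150 - (-0.072392)·(0.706150 - 0.367000)/(-0.072392 - (0.500348)) = 0.663283; f(s_3) = 0.005301

0.6633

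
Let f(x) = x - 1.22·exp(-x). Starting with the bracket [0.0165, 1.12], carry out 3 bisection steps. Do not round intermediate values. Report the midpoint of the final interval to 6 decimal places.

0.637219

f(0.016500) = -1.183535, f(1.120000) = 0.721939 (opposite signs)
step 1: m = 0.568250, f(m) = -0.122899 < 0 → root in [0.568250, 1.120000]
step 2: m = 0.844125, f(m) = 0.319606 > 0 → root in [0.568250, 0.844125]
step 3: m = 0.706187, f(m) = 0.104090 > 0 → root in [0.568250, 0.706187]
Midpoint of [0.568250, 0.706187] = 0.637219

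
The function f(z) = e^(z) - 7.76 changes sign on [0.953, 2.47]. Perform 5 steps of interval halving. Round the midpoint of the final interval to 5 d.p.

f(0.953000) = -5.166522, f(2.470000) = 4.062447 (opposite signs)
step 1: m = 1.711500, f(m) = -2.222739 < 0 → root in [1.711500, 2.470000]
step 2: m = 2.090750, f(m) = 0.330981 > 0 → root in [1.711500, 2.090750]
step 3: m = 1.901125, f(m) = -1.066580 < 0 → root in [1.901125, 2.090750]
step 4: m = 1.995937, f(m) = -0.400901 < 0 → root in [1.995937, 2.090750]
step 5: m = 2.043344, f(m) = -0.043632 < 0 → root in [2.043344, 2.090750]
Midpoint of [2.043344, 2.090750] = 2.067047

2.06705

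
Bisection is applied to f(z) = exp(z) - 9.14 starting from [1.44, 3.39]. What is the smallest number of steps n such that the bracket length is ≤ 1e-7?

25

Initial width b − a = 3.39 − 1.44 = 1.950000.
After n steps the width is (b−a)/2^n; need (b−a)/2^n ≤ 1e-7.
So n ≥ log₂(1.950000/1e-7) = log₂(19500000.0000) ≈ 24.2170.
Hence n = 25.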